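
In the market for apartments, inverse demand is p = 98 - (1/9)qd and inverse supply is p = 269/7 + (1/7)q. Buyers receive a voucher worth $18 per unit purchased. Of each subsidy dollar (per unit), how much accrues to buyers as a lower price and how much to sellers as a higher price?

Pre-subsidy: 98 - (1/9)q = 269/7 + (1/7)q gives q* = 234.5625 and p* = 71.9375.
With the rebate, buyers effectively pay pb = ps − 18, where ps is the price sellers receive.
On the curves, pb = 98 - (1/9)q and ps = 269/7 + (1/7)q; the wedge ps − pb = 18 gives 269/7 + (1/7)q − (98 - (1/9)q) = 18, so q' = 305.4375.
Then pb = 98 − (1/9)·305.4375 = 64.0625 and ps = 269/7 + (1/7)·305.4375 = 82.0625.
Buyers' price falls by p* − pb = 71.9375 − 64.0625 = 7.875; sellers' price rises by ps − p* = 82.0625 − 71.9375 = 10.125.

Buyers gain $7.875 per unit; sellers gain $10.125 per unit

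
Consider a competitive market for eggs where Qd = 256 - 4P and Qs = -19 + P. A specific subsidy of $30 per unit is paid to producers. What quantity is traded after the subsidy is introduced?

Q' = 60

Pre-subsidy: 256 - 4P = -19 + P gives P* = 55, Q* = 36.
With the subsidy, sellers receive Ps = Pb + 30 for each unit, where Pb is the price buyers pay.
Supply in terms of Pb becomes Qs = -19 + 1(Pb + 30) = 11 + Pb. Setting this equal to demand: 256 - 4Pb = 11 + Pb, so Pb = 49.
Sellers receive Ps = 49 + 30 = 79; Q' = 256 − 4·49 = 60.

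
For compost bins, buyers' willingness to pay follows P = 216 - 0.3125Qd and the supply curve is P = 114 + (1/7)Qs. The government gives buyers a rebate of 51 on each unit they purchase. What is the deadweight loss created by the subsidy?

Pre-subsidy: 216 - 0.3125Q = 114 + (1/7)Q gives Q* = 224 and P* = 146.
With the rebate, buyers effectively pay Pb = Ps − 51, where Ps is the price sellers receive.
On the curves, Pb = 216 - 0.3125Q and Ps = 114 + (1/7)Q; the wedge Ps − Pb = 51 gives 114 + (1/7)Q − (216 - 0.3125Q) = 51, so Q' = 336.
Then Pb = 216 − 0.3125·336 = 111 and Ps = 114 + (1/7)·336 = 162.
The subsidy expands output by 336 − 224 = 112 past the efficient level; on those units the gap between marginal cost and willingness to pay runs from 0 up to 51.
DWL = ½ × 51 × 112 = 2856.

Deadweight loss = 2856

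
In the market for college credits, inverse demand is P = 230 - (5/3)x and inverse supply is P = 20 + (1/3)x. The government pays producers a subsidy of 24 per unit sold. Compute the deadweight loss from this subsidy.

Pre-subsidy: 230 - (5/3)x = 20 + (1/3)x gives x* = 105 and P* = 55.
With the subsidy, sellers receive Ps = Pb + 24 for each unit, where Pb is the price buyers pay.
On the curves, Pb = 230 - (5/3)x and Ps = 20 + (1/3)x; the wedge Ps − Pb = 24 gives 20 + (1/3)x − (230 - (5/3)x) = 24, so x' = 117.
Then Pb = 230 − (5/3)·117 = 35 and Ps = 20 + (1/3)·117 = 59.
The subsidy expands output by 117 − 105 = 12 past the efficient level; on those units the gap between marginal cost and willingness to pay runs from 0 up to 24.
DWL = ½ × 24 × 12 = 144.

Deadweight loss = 144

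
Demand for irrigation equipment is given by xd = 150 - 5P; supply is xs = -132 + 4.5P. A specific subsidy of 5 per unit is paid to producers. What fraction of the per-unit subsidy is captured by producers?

Producer share = 10/19

Pre-subsidy: 150 - 5P = -132 + 4.5P gives P* = 564/19, x* = 30/19.
With the subsidy, sellers receive Ps = Pb + 5 for each unit, where Pb is the price buyers pay.
Supply in terms of Pb becomes xs = -132 + 4.5(Pb + 5) = -109.5 + 4.5Pb. Setting this equal to demand: 150 - 5Pb = -109.5 + 4.5Pb, so Pb = 519/19.
Sellers receive Ps = 519/19 + 5 = 614/19; x' = 150 − 5·(519/19) = 255/19.
Buyers' price falls by P* − Pb = 564/19 − 519/19 = 45/19; sellers' price rises by Ps − P* = 614/19 − 564/19 = 50/19.
So producers capture (50/19)/5 = 10/19 of each unit of subsidy.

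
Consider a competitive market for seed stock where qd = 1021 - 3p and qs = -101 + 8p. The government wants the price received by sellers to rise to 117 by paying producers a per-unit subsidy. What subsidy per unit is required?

At a seller price of 117, quantity supplied is -101 + 8·117 = 835.
Buyers absorb 835 only when they pay pb with 1021 − 3·pb = 835, i.e. pb = 62.
s = ps − pb = 117 − 62 = 55.

Required subsidy s = 55 per unit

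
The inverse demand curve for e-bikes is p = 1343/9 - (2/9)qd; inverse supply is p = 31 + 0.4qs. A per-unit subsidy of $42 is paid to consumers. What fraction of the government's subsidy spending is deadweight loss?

Pre-subsidy: 1343/9 - (2/9)q = 31 + 0.4q gives q* = 190 and p* = 107.
With the rebate, buyers effectively pay pb = ps − 42, where ps is the price sellers receive.
On the curves, pb = 1343/9 - (2/9)q and ps = 31 + 0.4q; the wedge ps − pb = 42 gives 31 + 0.4q − (1343/9 - (2/9)q) = 42, so q' = 257.5.
Then pb = 1343/9 − (2/9)·257.5 = 92 and ps = 31 + 0.4·257.5 = 134.
ΔCS = ½(190 + 257.5)(107 − 92) = 3356.25; ΔPS = ½(190 + 257.5)(134 − 107) = 6041.25.
Government spending = 42 × 257.5 = 10815.
DWL = ½ × 42 × (257.5 − 190) = 1417.5; fraction = 1417.5 / 10815 = 27/206.

DWL / government spending = 27/206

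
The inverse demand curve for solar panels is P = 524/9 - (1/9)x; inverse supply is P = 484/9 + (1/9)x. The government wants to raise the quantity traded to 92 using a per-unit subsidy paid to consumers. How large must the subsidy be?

At x = 92, from the demand curve buyers pay Pb = 524/9 − (1/9)·92 = 48; from the supply curve sellers need Ps = 484/9 + (1/9)·92 = 64.
The subsidy must fill the gap: s = Ps − Pb = 64 − 48 = 16.

Required subsidy s = 16 per unit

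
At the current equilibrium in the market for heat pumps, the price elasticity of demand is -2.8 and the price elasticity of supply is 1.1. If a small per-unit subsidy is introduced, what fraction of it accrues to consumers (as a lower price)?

For a small subsidy around the equilibrium, the benefit split depends on the relative slopes, which at a point are proportional to the elasticities.
Buyer share = εs/(εs + |εd|) = 1.1/(1.1 + 2.8) = 11/39; seller share = |εd|/(εs + |εd|) = 28/39.

Consumer share = 11/39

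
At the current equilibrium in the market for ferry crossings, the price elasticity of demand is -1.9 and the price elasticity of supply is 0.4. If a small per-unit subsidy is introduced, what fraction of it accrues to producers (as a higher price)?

For a small subsidy around the equilibrium, the benefit split depends on the relative slopes, which at a point are proportional to the elasticities.
Buyer share = εs/(εs + |εd|) = 0.4/(0.4 + 1.9) = 4/23; seller share = |εd|/(εs + |εd|) = 19/23.
So producers capture 19/23 of the subsidy.

Producer share = 19/23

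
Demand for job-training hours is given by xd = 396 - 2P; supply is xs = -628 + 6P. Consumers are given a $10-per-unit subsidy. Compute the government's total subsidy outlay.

Pre-subsidy: 396 - 2P = -628 + 6P gives P* = 128, x* = 140.
With the rebate, buyers effectively pay Pb = Ps − 10, where Ps is the price sellers receive.
Demand in terms of Ps becomes xd = 396 − 2(Ps − 10) = 416 - 2Ps. Setting this equal to supply: 416 - 2Ps = -628 + 6Ps, so Ps = 130.5.
Buyers pay Pb = 130.5 − 10 = 120.5; x' = -628 + 6·130.5 = 155.
Government outlay = subsidy × quantity = 10 × 155 = 1550.

Government cost = $1550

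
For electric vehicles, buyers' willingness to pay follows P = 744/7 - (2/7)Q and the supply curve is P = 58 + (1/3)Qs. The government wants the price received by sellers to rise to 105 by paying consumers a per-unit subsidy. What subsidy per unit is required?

Required subsidy s = 39 per unit

At a seller price of 105, quantity supplied is -174 + 3·105 = 141.
Buyers absorb 141 only when they pay Pb = 744/7 − (2/7)·141 = 66.
s = Ps − Pb = 105 − 66 = 39.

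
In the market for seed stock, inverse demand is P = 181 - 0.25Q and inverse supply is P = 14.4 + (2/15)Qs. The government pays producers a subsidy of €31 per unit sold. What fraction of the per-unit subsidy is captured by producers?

Producer share = 8/23

Pre-subsidy: 181 - 0.25Q = 14.4 + (2/15)Q gives Q* = 9996/23 and P* = 1664/23.
With the subsidy, sellers receive Ps = Pb + 31 for each unit, where Pb is the price buyers pay.
On the curves, Pb = 181 - 0.25Q and Ps = 14.4 + (2/15)Q; the wedge Ps − Pb = 31 gives 14.4 + (2/15)Q − (181 - 0.25Q) = 31, so Q' = 11856/23.
Then Pb = 181 − 0.25·(11856/23) = 1199/23 and Ps = 14.4 + (2/15)·(11856/23) = 1912/23.
Buyers' price falls by P* − Pb = 1664/23 − 1199/23 = 465/23; sellers' price rises by Ps − P* = 1912/23 − 1664/23 = 248/23.
So producers capture (248/23)/31 = 8/23 of each unit of subsidy.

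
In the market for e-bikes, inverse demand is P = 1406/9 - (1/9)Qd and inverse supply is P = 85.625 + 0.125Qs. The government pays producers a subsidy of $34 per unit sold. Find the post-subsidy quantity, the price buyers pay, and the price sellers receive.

Pre-subsidy: 1406/9 - (1/9)Q = 85.625 + 0.125Q gives Q* = 299 and P* = 123.
With the subsidy, sellers receive Ps = Pb + 34 for each unit, where Pb is the price buyers pay.
On the curves, Pb = 1406/9 - (1/9)Q and Ps = 85.625 + 0.125Q; the wedge Ps − Pb = 34 gives 85.625 + 0.125Q − (1406/9 - (1/9)Q) = 34, so Q' = 443.
Then Pb = 1406/9 − (1/9)·443 = 107 and Ps = 85.625 + 0.125·443 = 141.

Q' = 443; buyers pay $107; sellers receive $141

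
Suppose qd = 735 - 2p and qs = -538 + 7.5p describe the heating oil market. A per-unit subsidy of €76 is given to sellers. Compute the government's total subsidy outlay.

Pre-subsidy: 735 - 2p = -538 + 7.5p gives p* = 134, q* = 467.
With the subsidy, sellers receive ps = pb + 76 for each unit, where pb is the price buyers pay.
Supply in terms of pb becomes qs = -538 + 7.5(pb + 76) = 32 + 7.5pb. Setting this equal to demand: 735 - 2pb = 32 + 7.5pb, so pb = 74.
Sellers receive ps = 74 + 76 = 150; q' = 735 − 2·74 = 587.
Government outlay = subsidy × quantity = 76 × 587 = 44612.

Government cost = €44612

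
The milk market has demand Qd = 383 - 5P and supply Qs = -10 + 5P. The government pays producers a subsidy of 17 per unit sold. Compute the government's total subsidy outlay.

Government cost = 3893

Pre-subsidy: 383 - 5P = -10 + 5P gives P* = 39.3, Q* = 186.5.
With the subsidy, sellers receive Ps = Pb + 17 for each unit, where Pb is the price buyers pay.
Supply in terms of Pb becomes Qs = -10 + 5(Pb + 17) = 75 + 5Pb. Setting this equal to demand: 383 - 5Pb = 75 + 5Pb, so Pb = 30.8.
Sellers receive Ps = 30.8 + 17 = 47.8; Q' = 383 − 5·30.8 = 229.
Government outlay = subsidy × quantity = 17 × 229 = 3893.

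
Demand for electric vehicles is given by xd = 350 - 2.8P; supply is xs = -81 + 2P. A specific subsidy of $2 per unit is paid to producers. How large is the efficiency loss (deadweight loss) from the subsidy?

Deadweight loss = 7/3

Pre-subsidy: 350 - 2.8P = -81 + 2P gives P* = 2155/24, x* = 1183/12.
With the subsidy, sellers receive Ps = Pb + 2 for each unit, where Pb is the price buyers pay.
Supply in terms of Pb becomes xs = -81 + 2(Pb + 2) = -77 + 2Pb. Setting this equal to demand: 350 - 2.8Pb = -77 + 2Pb, so Pb = 2135/24.
Sellers receive Ps = 2135/24 + 2 = 2183/24; x' = 350 − 2.8·(2135/24) = 1211/12.
The subsidy expands output by 1211/12 − 1183/12 = 7/3 past the efficient level; on those units the gap between marginal cost and willingness to pay runs from 0 up to 2.
DWL = ½ × 2 × 7/3 = 7/3.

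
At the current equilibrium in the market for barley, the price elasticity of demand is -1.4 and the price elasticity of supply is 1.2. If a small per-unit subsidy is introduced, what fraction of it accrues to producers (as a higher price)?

Producer share = 7/13

For a small subsidy around the equilibrium, the benefit split depends on the relative slopes, which at a point are proportional to the elasticities.
Buyer share = εs/(εs + |εd|) = 1.2/(1.2 + 1.4) = 6/13; seller share = |εd|/(εs + |εd|) = 7/13.
So producers capture 7/13 of the subsidy.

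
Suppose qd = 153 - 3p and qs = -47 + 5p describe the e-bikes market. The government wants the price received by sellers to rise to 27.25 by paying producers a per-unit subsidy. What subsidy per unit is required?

At a seller price of 27.25, quantity supplied is -47 + 5·27.25 = 89.25.
Buyers absorb 89.25 only when they pay pb with 153 − 3·pb = 89.25, i.e. pb = 21.25.
s = ps − pb = 27.25 − 21.25 = 6.

Required subsidy s = 6 per unit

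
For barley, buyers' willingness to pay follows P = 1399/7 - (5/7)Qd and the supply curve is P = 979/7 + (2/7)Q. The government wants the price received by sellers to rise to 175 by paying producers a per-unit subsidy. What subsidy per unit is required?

Required subsidy s = 63 per unit

At a seller price of 175, quantity supplied is -489.5 + 3.5·175 = 123.
Buyers absorb 123 only when they pay Pb = 1399/7 − (5/7)·123 = 112.
s = Ps − Pb = 175 − 112 = 63.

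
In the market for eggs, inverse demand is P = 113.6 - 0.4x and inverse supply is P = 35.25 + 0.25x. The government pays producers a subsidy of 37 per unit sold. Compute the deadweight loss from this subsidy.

Deadweight loss = 13690/13

Pre-subsidy: 113.6 - 0.4x = 35.25 + 0.25x gives x* = 1567/13 and P* = 850/13.
With the subsidy, sellers receive Ps = Pb + 37 for each unit, where Pb is the price buyers pay.
On the curves, Pb = 113.6 - 0.4x and Ps = 35.25 + 0.25x; the wedge Ps − Pb = 37 gives 35.25 + 0.25x − (113.6 - 0.4x) = 37, so x' = 2307/13.
Then Pb = 113.6 − 0.4·(2307/13) = 554/13 and Ps = 35.25 + 0.25·(2307/13) = 1035/13.
The subsidy expands output by 2307/13 − 1567/13 = 740/13 past the efficient level; on those units the gap between marginal cost and willingness to pay runs from 0 up to 37.
DWL = ½ × 37 × 740/13 = 13690/13.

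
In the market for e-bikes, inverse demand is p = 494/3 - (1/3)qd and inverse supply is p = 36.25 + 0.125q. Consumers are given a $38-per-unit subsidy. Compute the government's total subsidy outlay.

Government cost = 151772/11

Pre-subsidy: 494/3 - (1/3)q = 36.25 + 0.125q gives q* = 3082/11 and p* = 784/11.
With the rebate, buyers effectively pay pb = ps − 38, where ps is the price sellers receive.
On the curves, pb = 494/3 - (1/3)q and ps = 36.25 + 0.125q; the wedge ps − pb = 38 gives 36.25 + 0.125q − (494/3 - (1/3)q) = 38, so q' = 3994/11.
Then pb = 494/3 − (1/3)·(3994/11) = 480/11 and ps = 36.25 + 0.125·(3994/11) = 898/11.
Government outlay = subsidy × quantity = 38 × 3994/11 = 151772/11.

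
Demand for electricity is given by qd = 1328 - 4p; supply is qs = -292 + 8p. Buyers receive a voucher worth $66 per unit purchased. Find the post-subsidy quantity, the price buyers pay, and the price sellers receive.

q' = 964; buyers pay $91; sellers receive $157

Pre-subsidy: 1328 - 4p = -292 + 8p gives p* = 135, q* = 788.
With the rebate, buyers effectively pay pb = ps − 66, where ps is the price sellers receive.
Demand in terms of ps becomes qd = 1328 − 4(ps − 66) = 1592 - 4ps. Setting this equal to supply: 1592 - 4ps = -292 + 8ps, so ps = 157.
Buyers pay pb = 157 − 66 = 91; q' = -292 + 8·157 = 964.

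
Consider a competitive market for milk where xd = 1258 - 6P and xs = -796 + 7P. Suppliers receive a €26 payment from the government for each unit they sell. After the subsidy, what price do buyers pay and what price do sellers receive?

Pre-subsidy: 1258 - 6P = -796 + 7P gives P* = 158, x* = 310.
With the subsidy, sellers receive Ps = Pb + 26 for each unit, where Pb is the price buyers pay.
Supply in terms of Pb becomes xs = -796 + 7(Pb + 26) = -614 + 7Pb. Setting this equal to demand: 1258 - 6Pb = -614 + 7Pb, so Pb = 144.
Sellers receive Ps = 144 + 26 = 170; x' = 1258 − 6·144 = 394.

Buyers pay €144; sellers receive €170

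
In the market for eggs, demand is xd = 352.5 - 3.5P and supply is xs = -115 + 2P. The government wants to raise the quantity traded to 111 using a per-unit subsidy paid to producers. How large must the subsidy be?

Required subsidy s = 44 per unit

At x = 111, invert demand for the buyer price: Pb = (352.5 − 111)/3.5 = 69; invert supply for the seller price: Ps = (111 − (-115))/2 = 113.
The subsidy must fill the gap: s = Ps − Pb = 113 − 69 = 44.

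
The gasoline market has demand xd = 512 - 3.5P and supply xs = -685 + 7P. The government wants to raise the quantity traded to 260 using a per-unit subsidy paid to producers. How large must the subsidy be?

Required subsidy s = 63 per unit

At x = 260, invert demand for the buyer price: Pb = (512 − 260)/3.5 = 72; invert supply for the seller price: Ps = (260 − (-685))/7 = 135.
The subsidy must fill the gap: s = Ps − Pb = 135 − 72 = 63.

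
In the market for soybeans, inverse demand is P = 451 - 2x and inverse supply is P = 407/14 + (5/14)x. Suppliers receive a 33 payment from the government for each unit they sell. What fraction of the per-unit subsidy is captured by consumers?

Pre-subsidy: 451 - 2x = 407/14 + (5/14)x gives x* = 179 and P* = 93.
With the subsidy, sellers receive Ps = Pb + 33 for each unit, where Pb is the price buyers pay.
On the curves, Pb = 451 - 2x and Ps = 407/14 + (5/14)x; the wedge Ps − Pb = 33 gives 407/14 + (5/14)x − (451 - 2x) = 33, so x' = 193.
Then Pb = 451 − 2·193 = 65 and Ps = 407/14 + (5/14)·193 = 98.
Buyers' price falls by P* − Pb = 93 − 65 = 28; sellers' price rises by Ps − P* = 98 − 93 = 5.
So consumers capture 28/33 = 28/33 of each unit of subsidy.

Consumer share = 28/33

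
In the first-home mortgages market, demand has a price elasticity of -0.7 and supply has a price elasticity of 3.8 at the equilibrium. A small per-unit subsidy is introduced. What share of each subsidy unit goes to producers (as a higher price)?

Producer share = 7/45

For a small subsidy around the equilibrium, the benefit split depends on the relative slopes, which at a point are proportional to the elasticities.
Buyer share = εs/(εs + |εd|) = 3.8/(3.8 + 0.7) = 38/45; seller share = |εd|/(εs + |εd|) = 7/45.
So producers capture 7/45 of the subsidy.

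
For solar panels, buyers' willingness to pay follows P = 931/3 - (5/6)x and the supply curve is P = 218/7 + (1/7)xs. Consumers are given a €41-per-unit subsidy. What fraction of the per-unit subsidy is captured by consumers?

Consumer share = 35/41

Pre-subsidy: 931/3 - (5/6)x = 218/7 + (1/7)x gives x* = 286 and P* = 72.
With the rebate, buyers effectively pay Pb = Ps − 41, where Ps is the price sellers receive.
On the curves, Pb = 931/3 - (5/6)x and Ps = 218/7 + (1/7)x; the wedge Ps − Pb = 41 gives 218/7 + (1/7)x − (931/3 - (5/6)x) = 41, so x' = 328.
Then Pb = 931/3 − (5/6)·328 = 37 and Ps = 218/7 + (1/7)·328 = 78.
Buyers' price falls by P* − Pb = 72 − 37 = 35; sellers' price rises by Ps − P* = 78 − 72 = 6.
So consumers capture 35/41 = 35/41 of each unit of subsidy.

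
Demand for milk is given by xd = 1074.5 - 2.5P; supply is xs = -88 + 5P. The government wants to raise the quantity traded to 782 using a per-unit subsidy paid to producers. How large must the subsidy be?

Required subsidy s = 57 per unit

At x = 782, invert demand for the buyer price: Pb = (1074.5 − 782)/2.5 = 117; invert supply for the seller price: Ps = (782 − (-88))/5 = 174.
The subsidy must fill the gap: s = Ps − Pb = 174 − 117 = 57.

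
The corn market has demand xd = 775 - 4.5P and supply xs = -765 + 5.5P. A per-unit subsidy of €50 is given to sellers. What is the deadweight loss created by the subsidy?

Pre-subsidy: 775 - 4.5P = -765 + 5.5P gives P* = 154, x* = 82.
With the subsidy, sellers receive Ps = Pb + 50 for each unit, where Pb is the price buyers pay.
Supply in terms of Pb becomes xs = -765 + 5.5(Pb + 50) = -490 + 5.5Pb. Setting this equal to demand: 775 - 4.5Pb = -490 + 5.5Pb, so Pb = 126.5.
Sellers receive Ps = 126.5 + 50 = 176.5; x' = 775 − 4.5·126.5 = 205.75.
The subsidy expands output by 205.75 − 82 = 123.75 past the efficient level; on those units the gap between marginal cost and willingness to pay runs from 0 up to 50.
DWL = ½ × 50 × 123.75 = 3093.75.

Deadweight loss = €3093.75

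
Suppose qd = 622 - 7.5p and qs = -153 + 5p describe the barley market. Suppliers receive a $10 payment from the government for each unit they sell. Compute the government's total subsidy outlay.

Pre-subsidy: 622 - 7.5p = -153 + 5p gives p* = 62, q* = 157.
With the subsidy, sellers receive ps = pb + 10 for each unit, where pb is the price buyers pay.
Supply in terms of pb becomes qs = -153 + 5(pb + 10) = -103 + 5pb. Setting this equal to demand: 622 - 7.5pb = -103 + 5pb, so pb = 58.
Sellers receive ps = 58 + 10 = 68; q' = 622 − 7.5·58 = 187.
Government outlay = subsidy × quantity = 10 × 187 = 1870.

Government cost = $1870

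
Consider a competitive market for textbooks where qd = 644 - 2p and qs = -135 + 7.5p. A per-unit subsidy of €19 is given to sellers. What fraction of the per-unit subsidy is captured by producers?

Producer share = 4/19

Pre-subsidy: 644 - 2p = -135 + 7.5p gives p* = 82, q* = 480.
With the subsidy, sellers receive ps = pb + 19 for each unit, where pb is the price buyers pay.
Supply in terms of pb becomes qs = -135 + 7.5(pb + 19) = 7.5 + 7.5pb. Setting this equal to demand: 644 - 2pb = 7.5 + 7.5pb, so pb = 67.
Sellers receive ps = 67 + 19 = 86; q' = 644 − 2·67 = 510.
Buyers' price falls by p* − pb = 82 − 67 = 15; sellers' price rises by ps − p* = 86 − 82 = 4.
So producers capture 4/19 = 4/19 of each unit of subsidy.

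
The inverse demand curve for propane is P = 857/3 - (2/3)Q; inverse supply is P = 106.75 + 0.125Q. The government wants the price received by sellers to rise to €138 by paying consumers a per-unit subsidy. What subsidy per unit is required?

Required subsidy s = €19 per unit

At a seller price of 138, quantity supplied is -854 + 8·138 = 250.
Buyers absorb 250 only when they pay Pb = 857/3 − (2/3)·250 = 119.
s = Ps − Pb = 138 − 119 = 19.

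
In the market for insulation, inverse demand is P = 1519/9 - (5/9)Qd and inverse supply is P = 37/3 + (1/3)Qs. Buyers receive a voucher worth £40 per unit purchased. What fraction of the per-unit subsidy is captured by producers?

Producer share = 0.375

Pre-subsidy: 1519/9 - (5/9)Q = 37/3 + (1/3)Q gives Q* = 176 and P* = 71.
With the rebate, buyers effectively pay Pb = Ps − 40, where Ps is the price sellers receive.
On the curves, Pb = 1519/9 - (5/9)Q and Ps = 37/3 + (1/3)Q; the wedge Ps − Pb = 40 gives 37/3 + (1/3)Q − (1519/9 - (5/9)Q) = 40, so Q' = 221.
Then Pb = 1519/9 − (5/9)·221 = 46 and Ps = 37/3 + (1/3)·221 = 86.
Buyers' price falls by P* − Pb = 71 − 46 = 25; sellers' price rises by Ps − P* = 86 − 71 = 15.
So producers capture 15/40 = 0.375 of each unit of subsidy.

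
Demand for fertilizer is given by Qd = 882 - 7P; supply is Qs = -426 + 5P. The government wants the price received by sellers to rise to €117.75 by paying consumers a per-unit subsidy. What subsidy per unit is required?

Required subsidy s = €15 per unit

At a seller price of 117.75, quantity supplied is -426 + 5·117.75 = 162.75.
Buyers absorb 162.75 only when they pay Pb with 882 − 7·Pb = 162.75, i.e. Pb = 102.75.
s = Ps − Pb = 117.75 − 102.75 = 15.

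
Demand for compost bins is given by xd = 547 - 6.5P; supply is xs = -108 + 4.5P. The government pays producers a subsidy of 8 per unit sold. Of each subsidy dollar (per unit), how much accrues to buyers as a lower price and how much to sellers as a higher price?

Buyers gain 36/11 per unit; sellers gain 52/11 per unit

Pre-subsidy: 547 - 6.5P = -108 + 4.5P gives P* = 655/11, x* = 3519/22.
With the subsidy, sellers receive Ps = Pb + 8 for each unit, where Pb is the price buyers pay.
Supply in terms of Pb becomes xs = -108 + 4.5(Pb + 8) = -72 + 4.5Pb. Setting this equal to demand: 547 - 6.5Pb = -72 + 4.5Pb, so Pb = 619/11.
Sellers receive Ps = 619/11 + 8 = 707/11; x' = 547 − 6.5·(619/11) = 3987/22.
Buyers' price falls by P* − Pb = 655/11 − 619/11 = 36/11; sellers' price rises by Ps − P* = 707/11 − 655/11 = 52/11.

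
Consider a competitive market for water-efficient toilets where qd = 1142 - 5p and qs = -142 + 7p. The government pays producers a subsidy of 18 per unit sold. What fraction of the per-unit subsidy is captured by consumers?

Consumer share = 7/12

Pre-subsidy: 1142 - 5p = -142 + 7p gives p* = 107, q* = 607.
With the subsidy, sellers receive ps = pb + 18 for each unit, where pb is the price buyers pay.
Supply in terms of pb becomes qs = -142 + 7(pb + 18) = -16 + 7pb. Setting this equal to demand: 1142 - 5pb = -16 + 7pb, so pb = 96.5.
Sellers receive ps = 96.5 + 18 = 114.5; q' = 1142 − 5·96.5 = 659.5.
Buyers' price falls by p* − pb = 107 − 96.5 = 10.5; sellers' price rises by ps − p* = 114.5 − 107 = 7.5.
So consumers capture 10.5/18 = 7/12 of each unit of subsidy.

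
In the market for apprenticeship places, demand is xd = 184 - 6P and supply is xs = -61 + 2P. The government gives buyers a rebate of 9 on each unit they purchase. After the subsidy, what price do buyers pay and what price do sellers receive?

Pre-subsidy: 184 - 6P = -61 + 2P gives P* = 30.625, x* = 0.25.
With the rebate, buyers effectively pay Pb = Ps − 9, where Ps is the price sellers receive.
Demand in terms of Ps becomes xd = 184 − 6(Ps − 9) = 238 - 6Ps. Setting this equal to supply: 238 - 6Ps = -61 + 2Ps, so Ps = 37.375.
Buyers pay Pb = 37.375 − 9 = 28.375; x' = -61 + 2·37.375 = 13.75.

Buyers pay 28.375; sellers receive 37.375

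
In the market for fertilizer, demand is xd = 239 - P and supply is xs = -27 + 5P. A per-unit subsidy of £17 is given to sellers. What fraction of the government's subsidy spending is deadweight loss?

DWL / government spending = 85/2506

Pre-subsidy: 239 - P = -27 + 5P gives P* = 133/3, x* = 584/3.
With the subsidy, sellers receive Ps = Pb + 17 for each unit, where Pb is the price buyers pay.
Supply in terms of Pb becomes xs = -27 + 5(Pb + 17) = 58 + 5Pb. Setting this equal to demand: 239 - Pb = 58 + 5Pb, so Pb = 181/6.
Sellers receive Ps = 181/6 + 17 = 283/6; x' = 239 − 1·(181/6) = 1253/6.
ΔCS = ½(584/3 + 1253/6)(133/3 − 181/6) = 2858.125; ΔPS = ½(584/3 + 1253/6)(283/6 − 133/3) = 571.625.
Government spending = 17 × 1253/6 = 21301/6.
DWL = ½ × 17 × (1253/6 − 584/3) = 1445/12; fraction = (1445/12) / (21301/6) = 85/2506.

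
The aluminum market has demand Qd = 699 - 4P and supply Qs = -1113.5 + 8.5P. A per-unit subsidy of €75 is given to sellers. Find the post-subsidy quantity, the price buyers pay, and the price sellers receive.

Pre-subsidy: 699 - 4P = -1113.5 + 8.5P gives P* = 145, Q* = 119.
With the subsidy, sellers receive Ps = Pb + 75 for each unit, where Pb is the price buyers pay.
Supply in terms of Pb becomes Qs = -1113.5 + 8.5(Pb + 75) = -476 + 8.5Pb. Setting this equal to demand: 699 - 4Pb = -476 + 8.5Pb, so Pb = 94.
Sellers receive Ps = 94 + 75 = 169; Q' = 699 − 4·94 = 323.

Q' = 323; buyers pay €94; sellers receive €169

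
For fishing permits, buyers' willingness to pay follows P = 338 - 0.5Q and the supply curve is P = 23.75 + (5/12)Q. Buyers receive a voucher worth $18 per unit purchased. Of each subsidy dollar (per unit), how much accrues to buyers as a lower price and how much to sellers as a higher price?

Buyers gain 108/11 per unit; sellers gain 90/11 per unit

Pre-subsidy: 338 - 0.5Q = 23.75 + (5/12)Q gives Q* = 3771/11 and P* = 3665/22.
With the rebate, buyers effectively pay Pb = Ps − 18, where Ps is the price sellers receive.
On the curves, Pb = 338 - 0.5Q and Ps = 23.75 + (5/12)Q; the wedge Ps − Pb = 18 gives 23.75 + (5/12)Q − (338 - 0.5Q) = 18, so Q' = 3987/11.
Then Pb = 338 − 0.5·(3987/11) = 3449/22 and Ps = 23.75 + (5/12)·(3987/11) = 3845/22.
Buyers' price falls by P* − Pb = 3665/22 − 3449/22 = 108/11; sellers' price rises by Ps − P* = 3845/22 − 3665/22 = 90/11.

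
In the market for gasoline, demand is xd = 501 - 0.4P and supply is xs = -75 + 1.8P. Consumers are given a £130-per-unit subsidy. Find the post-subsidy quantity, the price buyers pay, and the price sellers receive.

x' = 4827/11; buyers pay 1710/11; sellers receive 3140/11

Pre-subsidy: 501 - 0.4P = -75 + 1.8P gives P* = 2880/11, x* = 4359/11.
With the rebate, buyers effectively pay Pb = Ps − 130, where Ps is the price sellers receive.
Demand in terms of Ps becomes xd = 501 − 0.4(Ps − 130) = 553 - 0.4Ps. Setting this equal to supply: 553 - 0.4Ps = -75 + 1.8Ps, so Ps = 3140/11.
Buyers pay Pb = 3140/11 − 130 = 1710/11; x' = -75 + 1.8·(3140/11) = 4827/11.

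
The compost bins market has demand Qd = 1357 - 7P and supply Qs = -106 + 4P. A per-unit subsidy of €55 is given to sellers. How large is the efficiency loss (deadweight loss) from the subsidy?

Pre-subsidy: 1357 - 7P = -106 + 4P gives P* = 133, Q* = 426.
With the subsidy, sellers receive Ps = Pb + 55 for each unit, where Pb is the price buyers pay.
Supply in terms of Pb becomes Qs = -106 + 4(Pb + 55) = 114 + 4Pb. Setting this equal to demand: 1357 - 7Pb = 114 + 4Pb, so Pb = 113.
Sellers receive Ps = 113 + 55 = 168; Q' = 1357 − 7·113 = 566.
The subsidy expands output by 566 − 426 = 140 past the efficient level; on those units the gap between marginal cost and willingness to pay runs from 0 up to 55.
DWL = ½ × 55 × 140 = 3850.

Deadweight loss = €3850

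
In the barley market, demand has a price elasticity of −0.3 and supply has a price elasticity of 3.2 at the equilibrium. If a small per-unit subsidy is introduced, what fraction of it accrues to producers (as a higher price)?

For a small subsidy around the equilibrium, the benefit split depends on the relative slopes, which at a point are proportional to the elasticities.
Buyer share = εs/(εs + |εd|) = 3.2/(3.2 + 0.3) = 32/35; seller share = |εd|/(εs + |εd|) = 3/35.
So producers capture 3/35 of the subsidy.

Producer share = 3/35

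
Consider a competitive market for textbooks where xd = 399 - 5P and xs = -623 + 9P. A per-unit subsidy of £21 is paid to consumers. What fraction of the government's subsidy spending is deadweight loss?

Pre-subsidy: 399 - 5P = -623 + 9P gives P* = 73, x* = 34.
With the rebate, buyers effectively pay Pb = Ps − 21, where Ps is the price sellers receive.
Demand in terms of Ps becomes xd = 399 − 5(Ps − 21) = 504 - 5Ps. Setting this equal to supply: 504 - 5Ps = -623 + 9Ps, so Ps = 80.5.
Buyers pay Pb = 80.5 − 21 = 59.5; x' = -623 + 9·80.5 = 101.5.
ΔCS = ½(34 + 101.5)(73 − 59.5) = 914.625; ΔPS = ½(34 + 101.5)(80.5 − 73) = 508.125.
Government spending = 21 × 101.5 = 2131.5.
DWL = ½ × 21 × (101.5 − 34) = 708.75; fraction = 708.75 / 2131.5 = 135/406.

DWL / government spending = 135/406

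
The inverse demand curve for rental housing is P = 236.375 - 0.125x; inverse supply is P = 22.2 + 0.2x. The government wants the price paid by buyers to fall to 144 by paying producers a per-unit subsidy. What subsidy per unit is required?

Required subsidy s = 26 per unit

At a buyer price of 144, quantity demanded is 1891 − 8·144 = 739.
Sellers supply 739 only when they receive Ps = 22.2 + 0.2·739 = 170.
s = Ps − Pb = 170 − 144 = 26.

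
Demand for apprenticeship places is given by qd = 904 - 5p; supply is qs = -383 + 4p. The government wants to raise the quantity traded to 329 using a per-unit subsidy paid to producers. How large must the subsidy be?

Required subsidy s = 63 per unit

At q = 329, invert demand for the buyer price: pb = (904 − 329)/5 = 115; invert supply for the seller price: ps = (329 − (-383))/4 = 178.
The subsidy must fill the gap: s = ps − pb = 178 − 115 = 63.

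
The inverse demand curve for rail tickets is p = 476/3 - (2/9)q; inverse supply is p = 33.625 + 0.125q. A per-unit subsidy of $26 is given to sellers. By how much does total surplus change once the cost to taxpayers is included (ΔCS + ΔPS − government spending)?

Pre-subsidy: 476/3 - (2/9)q = 33.625 + 0.125q gives q* = 360.12 and p* = 78.64.
With the subsidy, sellers receive ps = pb + 26 for each unit, where pb is the price buyers pay.
On the curves, pb = 476/3 - (2/9)q and ps = 33.625 + 0.125q; the wedge ps − pb = 26 gives 33.625 + 0.125q − (476/3 - (2/9)q) = 26, so q' = 435.
Then pb = 476/3 − (2/9)·435 = 62 and ps = 33.625 + 0.125·435 = 88.
ΔCS = ½(360.12 + 435)(78.64 − 62) = 6615.3984; ΔPS = ½(360.12 + 435)(88 − 78.64) = 3721.1616.
Government spending = 26 × 435 = 11310.
Net change = 6615.3984 + 3721.1616 − 11310 = -973.44. The loss equals the DWL triangle ½·26·74.88.

Net change in total surplus = -$973.44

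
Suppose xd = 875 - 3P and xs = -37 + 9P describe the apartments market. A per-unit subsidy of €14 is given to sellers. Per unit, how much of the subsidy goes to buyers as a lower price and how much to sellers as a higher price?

Pre-subsidy: 875 - 3P = -37 + 9P gives P* = 76, x* = 647.
With the subsidy, sellers receive Ps = Pb + 14 for each unit, where Pb is the price buyers pay.
Supply in terms of Pb becomes xs = -37 + 9(Pb + 14) = 89 + 9Pb. Setting this equal to demand: 875 - 3Pb = 89 + 9Pb, so Pb = 65.5.
Sellers receive Ps = 65.5 + 14 = 79.5; x' = 875 − 3·65.5 = 678.5.
Buyers' price falls by P* − Pb = 76 − 65.5 = 10.5; sellers' price rises by Ps − P* = 79.5 − 76 = 3.5.

Buyers gain €10.5 per unit; sellers gain €3.5 per unit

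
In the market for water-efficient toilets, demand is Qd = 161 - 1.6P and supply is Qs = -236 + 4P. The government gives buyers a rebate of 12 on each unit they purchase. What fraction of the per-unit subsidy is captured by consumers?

Pre-subsidy: 161 - 1.6P = -236 + 4P gives P* = 1985/28, Q* = 333/7.
With the rebate, buyers effectively pay Pb = Ps − 12, where Ps is the price sellers receive.
Demand in terms of Ps becomes Qd = 161 − 1.6(Ps − 12) = 180.2 - 1.6Ps. Setting this equal to supply: 180.2 - 1.6Ps = -236 + 4Ps, so Ps = 2081/28.
Buyers pay Pb = 2081/28 − 12 = 1745/28; Q' = -236 + 4·(2081/28) = 429/7.
Buyers' price falls by P* − Pb = 1985/28 − 1745/28 = 60/7; sellers' price rises by Ps − P* = 2081/28 − 1985/28 = 24/7.
So consumers capture (60/7)/12 = 5/7 of each unit of subsidy.

Consumer share = 5/7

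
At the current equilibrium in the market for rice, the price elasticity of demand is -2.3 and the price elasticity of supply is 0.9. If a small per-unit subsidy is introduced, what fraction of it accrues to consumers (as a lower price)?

For a small subsidy around the equilibrium, the benefit split depends on the relative slopes, which at a point are proportional to the elasticities.
Buyer share = εs/(εs + |εd|) = 0.9/(0.9 + 2.3) = 0.28125; seller share = |εd|/(εs + |εd|) = 0.71875.

Consumer share = 0.28125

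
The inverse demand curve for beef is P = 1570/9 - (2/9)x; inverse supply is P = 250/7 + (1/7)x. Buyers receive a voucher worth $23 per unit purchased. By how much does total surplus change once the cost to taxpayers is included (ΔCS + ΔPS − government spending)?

Pre-subsidy: 1570/9 - (2/9)x = 250/7 + (1/7)x gives x* = 380 and P* = 90.
With the rebate, buyers effectively pay Pb = Ps − 23, where Ps is the price sellers receive.
On the curves, Pb = 1570/9 - (2/9)x and Ps = 250/7 + (1/7)x; the wedge Ps − Pb = 23 gives 250/7 + (1/7)x − (1570/9 - (2/9)x) = 23, so x' = 443.
Then Pb = 1570/9 − (2/9)·443 = 76 and Ps = 250/7 + (1/7)·443 = 99.
ΔCS = ½(380 + 443)(90 − 76) = 5761; ΔPS = ½(380 + 443)(99 − 90) = 3703.5.
Government spending = 23 × 443 = 10189.
Net change = 5761 + 3703.5 − 10189 = -724.5. The loss equals the DWL triangle ½·23·63.

Net change in total surplus = -$724.5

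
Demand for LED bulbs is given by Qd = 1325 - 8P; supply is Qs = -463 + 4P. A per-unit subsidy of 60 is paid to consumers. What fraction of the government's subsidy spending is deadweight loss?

DWL / government spending = 80/293

Pre-subsidy: 1325 - 8P = -463 + 4P gives P* = 149, Q* = 133.
With the rebate, buyers effectively pay Pb = Ps − 60, where Ps is the price sellers receive.
Demand in terms of Ps becomes Qd = 1325 − 8(Ps − 60) = 1805 - 8Ps. Setting this equal to supply: 1805 - 8Ps = -463 + 4Ps, so Ps = 189.
Buyers pay Pb = 189 − 60 = 129; Q' = -463 + 4·189 = 293.
ΔCS = ½(133 + 293)(149 − 129) = 4260; ΔPS = ½(133 + 293)(189 − 149) = 8520.
Government spending = 60 × 293 = 17580.
DWL = ½ × 60 × (293 − 133) = 4800; fraction = 4800 / 17580 = 80/293.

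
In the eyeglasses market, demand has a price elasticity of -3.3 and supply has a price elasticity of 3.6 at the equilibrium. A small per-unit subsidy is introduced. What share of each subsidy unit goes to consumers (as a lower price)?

For a small subsidy around the equilibrium, the benefit split depends on the relative slopes, which at a point are proportional to the elasticities.
Buyer share = εs/(εs + |εd|) = 3.6/(3.6 + 3.3) = 12/23; seller share = |εd|/(εs + |εd|) = 11/23.

Consumer share = 12/23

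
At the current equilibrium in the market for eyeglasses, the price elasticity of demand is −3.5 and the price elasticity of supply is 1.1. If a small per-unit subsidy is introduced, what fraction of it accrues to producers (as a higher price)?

For a small subsidy around the equilibrium, the benefit split depends on the relative slopes, which at a point are proportional to the elasticities.
Buyer share = εs/(εs + |εd|) = 1.1/(1.1 + 3.5) = 11/46; seller share = |εd|/(εs + |εd|) = 35/46.
So producers capture 35/46 of the subsidy.

Producer share = 35/46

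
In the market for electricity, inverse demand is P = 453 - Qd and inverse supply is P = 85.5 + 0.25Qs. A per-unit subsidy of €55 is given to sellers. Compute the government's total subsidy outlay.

Pre-subsidy: 453 - Q = 85.5 + 0.25Q gives Q* = 294 and P* = 159.
With the subsidy, sellers receive Ps = Pb + 55 for each unit, where Pb is the price buyers pay.
On the curves, Pb = 453 - Q and Ps = 85.5 + 0.25Q; the wedge Ps − Pb = 55 gives 85.5 + 0.25Q − (453 - Q) = 55, so Q' = 338.
Then Pb = 453 − 1·338 = 115 and Ps = 85.5 + 0.25·338 = 170.
Government outlay = subsidy × quantity = 55 × 338 = 18590.

Government cost = €18590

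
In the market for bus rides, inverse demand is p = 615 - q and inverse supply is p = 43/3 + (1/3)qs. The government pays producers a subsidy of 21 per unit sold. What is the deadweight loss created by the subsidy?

Deadweight loss = 165.375

Pre-subsidy: 615 - q = 43/3 + (1/3)q gives q* = 450.5 and p* = 164.5.
With the subsidy, sellers receive ps = pb + 21 for each unit, where pb is the price buyers pay.
On the curves, pb = 615 - q and ps = 43/3 + (1/3)q; the wedge ps − pb = 21 gives 43/3 + (1/3)q − (615 - q) = 21, so q' = 466.25.
Then pb = 615 − 1·466.25 = 148.75 and ps = 43/3 + (1/3)·466.25 = 169.75.
The subsidy expands output by 466.25 − 450.5 = 15.75 past the efficient level; on those units the gap between marginal cost and willingness to pay runs from 0 up to 21.
DWL = ½ × 21 × 15.75 = 165.375.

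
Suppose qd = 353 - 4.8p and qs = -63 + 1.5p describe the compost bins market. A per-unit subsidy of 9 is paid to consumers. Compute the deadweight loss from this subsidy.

Deadweight loss = 324/7

Pre-subsidy: 353 - 4.8p = -63 + 1.5p gives p* = 4160/63, q* = 757/21.
With the rebate, buyers effectively pay pb = ps − 9, where ps is the price sellers receive.
Demand in terms of ps becomes qd = 353 − 4.8(ps − 9) = 396.2 - 4.8ps. Setting this equal to supply: 396.2 - 4.8ps = -63 + 1.5ps, so ps = 656/9.
Buyers pay pb = 656/9 − 9 = 575/9; q' = -63 + 1.5·(656/9) = 139/3.
The subsidy expands output by 139/3 − 757/21 = 72/7 past the efficient level; on those units the gap between marginal cost and willingness to pay runs from 0 up to 9.
DWL = ½ × 9 × 72/7 = 324/7.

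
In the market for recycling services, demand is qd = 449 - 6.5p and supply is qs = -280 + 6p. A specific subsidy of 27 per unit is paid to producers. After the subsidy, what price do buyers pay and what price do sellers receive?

Buyers pay 45.36; sellers receive 72.36

Pre-subsidy: 449 - 6.5p = -280 + 6p gives p* = 58.32, q* = 69.92.
With the subsidy, sellers receive ps = pb + 27 for each unit, where pb is the price buyers pay.
Supply in terms of pb becomes qs = -280 + 6(pb + 27) = -118 + 6pb. Setting this equal to demand: 449 - 6.5pb = -118 + 6pb, so pb = 45.36.
Sellers receive ps = 45.36 + 27 = 72.36; q' = 449 − 6.5·45.36 = 154.16.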